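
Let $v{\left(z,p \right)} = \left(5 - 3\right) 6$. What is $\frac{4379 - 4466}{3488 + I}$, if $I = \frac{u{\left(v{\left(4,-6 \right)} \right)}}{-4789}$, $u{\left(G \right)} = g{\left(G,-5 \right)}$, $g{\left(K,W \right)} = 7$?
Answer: $- \frac{416643}{16704025} \approx -0.024943$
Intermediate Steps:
$v{\left(z,p \right)} = 12$ ($v{\left(z,p \right)} = 2 \cdot 6 = 12$)
$u{\left(G \right)} = 7$
$I = - \frac{7}{4789}$ ($I = \frac{7}{-4789} = 7 \left(- \frac{1}{4789}\right) = - \frac{7}{4789} \approx -0.0014617$)
$\frac{4379 - 4466}{3488 + I} = \frac{4379 - 4466}{3488 - \frac{7}{4789}} = - \frac{87}{\frac{16704025}{4789}} = \left(-87\right) \frac{4789}{16704025} = - \frac{416643}{16704025}$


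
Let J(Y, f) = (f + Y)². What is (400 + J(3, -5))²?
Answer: 163216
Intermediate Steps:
J(Y, f) = (Y + f)²
(400 + J(3, -5))² = (400 + (3 - 5)²)² = (400 + (-2)²)² = (400 + 4)² = 404² = 163216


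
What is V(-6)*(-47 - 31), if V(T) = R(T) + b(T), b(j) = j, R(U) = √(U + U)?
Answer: 468 - 156*I*√3 ≈ 468.0 - 270.2*I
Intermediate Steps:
R(U) = √2*√U (R(U) = √(2*U) = √2*√U)
V(T) = T + √2*√T (V(T) = √2*√T + T = T + √2*√T)
V(-6)*(-47 - 31) = (-6 + √2*√(-6))*(-47 - 31) = (-6 + √2*(I*√6))*(-78) = (-6 + 2*I*√3)*(-78) = 468 - 156*I*√3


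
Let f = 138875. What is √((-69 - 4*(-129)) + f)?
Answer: √139322 ≈ 373.26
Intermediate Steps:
√((-69 - 4*(-129)) + f) = √((-69 - 4*(-129)) + 138875) = √((-69 + 516) + 138875) = √(447 + 138875) = √139322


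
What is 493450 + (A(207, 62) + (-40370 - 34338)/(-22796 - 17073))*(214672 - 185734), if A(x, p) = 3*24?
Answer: 104903754938/39869 ≈ 2.6312e+6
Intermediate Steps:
A(x, p) = 72
493450 + (A(207, 62) + (-40370 - 34338)/(-22796 - 17073))*(214672 - 185734) = 493450 + (72 + (-40370 - 34338)/(-22796 - 17073))*(214672 - 185734) = 493450 + (72 - 74708/(-39869))*28938 = 493450 + (72 - 74708*(-1/39869))*28938 = 493450 + (72 + 74708/39869)*28938 = 493450 + (2945276/39869)*28938 = 493450 + 85230396888/39869 = 104903754938/39869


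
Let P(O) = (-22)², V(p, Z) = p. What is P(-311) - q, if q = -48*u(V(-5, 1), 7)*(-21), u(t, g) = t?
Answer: 5524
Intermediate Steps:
P(O) = 484
q = -5040 (q = -48*(-5)*(-21) = 240*(-21) = -5040)
P(-311) - q = 484 - 1*(-5040) = 484 + 5040 = 5524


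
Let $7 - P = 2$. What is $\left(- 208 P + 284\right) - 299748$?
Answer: $-300504$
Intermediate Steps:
$P = 5$ ($P = 7 - 2 = 5$)
$\left(- 208 P + 284\right) - 299748 = \left(\left(-208\right) 5 + 284\right) - 299748 = \left(-1040 + 284\right) - 299748 = -756 - 299748 = -300504$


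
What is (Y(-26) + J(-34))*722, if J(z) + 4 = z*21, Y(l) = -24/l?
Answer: -6730484/13 ≈ -5.1773e+5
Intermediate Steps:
J(z) = -4 + 21*z (J(z) = -4 + z*21 = -4 + 21*z)
(Y(-26) + J(-34))*722 = (-24/(-26) + (-4 + 21*(-34)))*722 = (-24*(-1/26) + (-4 - 714))*722 = (12/13 - 718)*722 = -9322/13*722 = -6730484/13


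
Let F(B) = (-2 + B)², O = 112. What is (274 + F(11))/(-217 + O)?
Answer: -71/21 ≈ -3.3810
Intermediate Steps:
(274 + F(11))/(-217 + O) = (274 + (-2 + 11)²)/(-217 + 112) = (274 + 9²)/(-105) = (274 + 81)*(-1/105) = 355*(-1/105) = -71/21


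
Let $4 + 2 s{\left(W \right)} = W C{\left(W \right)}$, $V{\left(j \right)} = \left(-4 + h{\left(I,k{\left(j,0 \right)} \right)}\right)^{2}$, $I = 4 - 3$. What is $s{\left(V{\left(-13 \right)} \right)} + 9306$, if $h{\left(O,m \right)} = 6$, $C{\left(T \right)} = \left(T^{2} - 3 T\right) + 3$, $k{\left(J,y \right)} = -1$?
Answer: $9318$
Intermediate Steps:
$I = 1$
$C{\left(T \right)} = 3 + T^{2} - 3 T$
$V{\left(j \right)} = 4$ ($V{\left(j \right)} = \left(-4 + 6\right)^{2} = 2^{2} = 4$)
$s{\left(W \right)} = -2 + \frac{W \left(3 + W^{2} - 3 W\right)}{2}$
$s{\left(V{\left(-13 \right)} \right)} + 9306 = \left(-2 + \frac{1}{2} \cdot 4 \left(3 + 4^{2} - 12\right)\right) + 9306 = \left(-2 + \frac{1}{2} \cdot 4 \left(3 + 16 - 12\right)\right) + 9306 = \left(-2 + \frac{1}{2} \cdot 4 \cdot 7\right) + 9306 = \left(-2 + 14\right) + 9306 = 12 + 9306 = 9318$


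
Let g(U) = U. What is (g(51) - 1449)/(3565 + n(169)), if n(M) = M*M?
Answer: -699/16063 ≈ -0.043516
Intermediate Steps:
n(M) = M²
(g(51) - 1449)/(3565 + n(169)) = (51 - 1449)/(3565 + 169²) = -1398/(3565 + 28561) = -1398/32126 = -1398*1/32126 = -699/16063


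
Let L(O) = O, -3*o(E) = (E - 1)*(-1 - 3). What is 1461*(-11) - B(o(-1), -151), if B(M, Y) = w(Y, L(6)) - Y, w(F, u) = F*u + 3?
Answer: -15319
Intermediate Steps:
o(E) = -4/3 + 4*E/3 (o(E) = -(E - 1)*(-1 - 3)/3 = -(-1 + E)*(-4)/3 = -(4 - 4*E)/3 = -4/3 + 4*E/3)
w(F, u) = 3 + F*u
B(M, Y) = 3 + 5*Y (B(M, Y) = (3 + Y*6) - Y = (3 + 6*Y) - Y = 3 + 5*Y)
1461*(-11) - B(o(-1), -151) = 1461*(-11) - (3 + 5*(-151)) = -16071 - (3 - 755) = -16071 - 1*(-752) = -16071 + 752 = -15319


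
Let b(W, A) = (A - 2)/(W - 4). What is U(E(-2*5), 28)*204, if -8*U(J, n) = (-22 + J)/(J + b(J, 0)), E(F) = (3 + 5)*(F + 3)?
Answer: -59670/1679 ≈ -35.539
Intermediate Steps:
b(W, A) = (-2 + A)/(-4 + W)
E(F) = 24 + 8*F (E(F) = 8*(3 + F) = 24 + 8*F)
U(J, n) = -(-22 + J)/(8*(J - 2/(-4 + J))) (U(J, n) = -(-22 + J)/(8*(J + (-2 + 0)/(-4 + J))) = -(-22 + J)/(8*(J - 2/(-4 + J))))
U(E(-2*5), 28)*204 = -(-22 + (24 + 8*(-2*5)))*(-4 + (24 + 8*(-2*5)))/(-16 + 8*(24 + 8*(-2*5))*(-4 + (24 + 8*(-2*5))))*204 = -(-22 + (24 + 8*(-10)))*(-4 + (24 + 8*(-10)))/(-16 + 8*(24 + 8*(-10))*(-4 + (24 + 8*(-10))))*204 = -(-22 + (24 - 80))*(-4 + (24 - 80))/(-16 + 8*(24 - 80)*(-4 + (24 - 80)))*204 = -(-22 - 56)*(-4 - 56)/(-16 + 8*(-56)*(-4 - 56))*204 = -1*(-78)*(-60)/(-16 + 8*(-56)*(-60))*204 = -1*(-78)*(-60)/(-16 + 26880)*204 = -1*(-78)*(-60)/26864*204 = -1*1/26864*(-78)*(-60)*204 = -585/3358*204 = -59670/1679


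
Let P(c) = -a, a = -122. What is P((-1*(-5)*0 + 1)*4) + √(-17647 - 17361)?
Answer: 122 + 8*I*√547 ≈ 122.0 + 187.1*I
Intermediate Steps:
P(c) = 122 (P(c) = -1*(-122) = 122)
P((-1*(-5)*0 + 1)*4) + √(-17647 - 17361) = 122 + √(-17647 - 17361) = 122 + √(-35008) = 122 + 8*I*√547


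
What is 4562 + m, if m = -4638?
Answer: -76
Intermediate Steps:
4562 + m = 4562 - 4638 = -76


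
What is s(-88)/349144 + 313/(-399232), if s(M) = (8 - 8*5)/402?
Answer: -2746510523/3502160117376 ≈ -0.00078423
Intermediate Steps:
s(M) = -16/201 (s(M) = (8 - 40)*(1/402) = -32*1/402 = -16/201)
s(-88)/349144 + 313/(-399232) = -16/201/349144 + 313/(-399232) = -16/201*1/349144 + 313*(-1/399232) = -2/8772243 - 313/399232 = -2746510523/3502160117376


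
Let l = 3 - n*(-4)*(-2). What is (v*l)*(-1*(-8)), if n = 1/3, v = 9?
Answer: 24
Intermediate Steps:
n = ⅓ (n = 1*(⅓) = ⅓ ≈ 0.33333)
l = ⅓ (l = 3 - (⅓)*(-4)*(-2) = 3 - (-4)*(-2)/3 = 3 - 1*8/3 = 3 - 8/3 = ⅓ ≈ 0.33333)
(v*l)*(-1*(-8)) = (9*(⅓))*(-1*(-8)) = 3*8 = 24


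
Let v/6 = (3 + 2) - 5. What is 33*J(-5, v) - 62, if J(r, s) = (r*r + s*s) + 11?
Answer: 1126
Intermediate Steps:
v = 0 (v = 6*((3 + 2) - 5) = 6*(5 - 5) = 6*0 = 0)
J(r, s) = 11 + r² + s² (J(r, s) = (r² + s²) + 11 = 11 + r² + s²)
33*J(-5, v) - 62 = 33*(11 + (-5)² + 0²) - 62 = 33*(11 + 25 + 0) - 62 = 33*36 - 62 = 1188 - 62 = 1126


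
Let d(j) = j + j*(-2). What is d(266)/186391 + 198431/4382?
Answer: 36984586909/816765362 ≈ 45.282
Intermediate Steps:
d(j) = -j (d(j) = j - 2*j = -j)
d(266)/186391 + 198431/4382 = -1*266/186391 + 198431/4382 = -266*1/186391 + 198431*(1/4382) = -266/186391 + 198431/4382 = 36984586909/816765362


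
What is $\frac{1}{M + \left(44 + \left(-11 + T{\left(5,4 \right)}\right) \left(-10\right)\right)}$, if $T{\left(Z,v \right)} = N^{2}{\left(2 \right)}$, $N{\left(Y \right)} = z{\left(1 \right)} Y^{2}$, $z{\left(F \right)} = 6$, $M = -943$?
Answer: $- \frac{1}{6549} \approx -0.00015269$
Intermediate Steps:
$N{\left(Y \right)} = 6 Y^{2}$
$T{\left(Z,v \right)} = 576$ ($T{\left(Z,v \right)} = \left(6 \cdot 2^{2}\right)^{2} = \left(6 \cdot 4\right)^{2} = 24^{2} = 576$)
$\frac{1}{M + \left(44 + \left(-11 + T{\left(5,4 \right)}\right) \left(-10\right)\right)} = \frac{1}{-943 + \left(44 + \left(-11 + 576\right) \left(-10\right)\right)} = \frac{1}{-943 + \left(44 + 565 \left(-10\right)\right)} = \frac{1}{-943 + \left(44 - 5650\right)} = \frac{1}{-943 - 5606} = \frac{1}{-6549} = - \frac{1}{6549}$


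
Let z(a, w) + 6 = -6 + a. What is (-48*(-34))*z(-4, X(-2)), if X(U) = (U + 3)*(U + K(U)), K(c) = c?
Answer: -26112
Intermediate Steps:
X(U) = 2*U*(3 + U) (X(U) = (U + 3)*(U + U) = (3 + U)*(2*U) = 2*U*(3 + U))
z(a, w) = -12 + a (z(a, w) = -6 + (-6 + a) = -12 + a)
(-48*(-34))*z(-4, X(-2)) = (-48*(-34))*(-12 - 4) = 1632*(-16) = -26112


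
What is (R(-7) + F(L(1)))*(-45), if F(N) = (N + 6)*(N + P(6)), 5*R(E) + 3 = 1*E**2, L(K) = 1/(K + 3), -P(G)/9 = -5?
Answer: -210249/16 ≈ -13141.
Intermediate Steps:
P(G) = 45 (P(G) = -9*(-5) = 45)
L(K) = 1/(3 + K)
R(E) = -3/5 + E**2/5 (R(E) = -3/5 + (1*E**2)/5 = -3/5 + E**2/5)
F(N) = (6 + N)*(45 + N) (F(N) = (N + 6)*(N + 45) = (6 + N)*(45 + N))
(R(-7) + F(L(1)))*(-45) = ((-3/5 + (1/5)*(-7)**2) + (270 + (1/(3 + 1))**2 + 51/(3 + 1)))*(-45) = ((-3/5 + (1/5)*49) + (270 + (1/4)**2 + 51/4))*(-45) = ((-3/5 + 49/5) + (270 + (1/4)**2 + 51*(1/4)))*(-45) = (46/5 + (270 + 1/16 + 51/4))*(-45) = (46/5 + 4525/16)*(-45) = (23361/80)*(-45) = -210249/16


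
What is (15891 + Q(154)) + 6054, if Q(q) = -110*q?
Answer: 5005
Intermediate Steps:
(15891 + Q(154)) + 6054 = (15891 - 110*154) + 6054 = (15891 - 16940) + 6054 = -1049 + 6054 = 5005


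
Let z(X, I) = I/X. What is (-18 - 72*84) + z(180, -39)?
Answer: -363973/60 ≈ -6066.2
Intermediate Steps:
(-18 - 72*84) + z(180, -39) = (-18 - 72*84) - 39/180 = (-18 - 6048) - 39*1/180 = -6066 - 13/60 = -363973/60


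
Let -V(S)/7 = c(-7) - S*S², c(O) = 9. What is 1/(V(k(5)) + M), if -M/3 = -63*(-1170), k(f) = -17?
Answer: -1/255584 ≈ -3.9126e-6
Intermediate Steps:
V(S) = -63 + 7*S³ (V(S) = -7*(9 - S*S²) = -7*(9 - S³) = -63 + 7*S³)
M = -221130 (M = -(-189)*(-1170) = -3*73710 = -221130)
1/(V(k(5)) + M) = 1/((-63 + 7*(-17)³) - 221130) = 1/((-63 + 7*(-4913)) - 221130) = 1/((-63 - 34391) - 221130) = 1/(-34454 - 221130) = 1/(-255584) = -1/255584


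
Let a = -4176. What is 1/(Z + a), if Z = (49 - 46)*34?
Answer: -1/4074 ≈ -0.00024546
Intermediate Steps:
Z = 102 (Z = 3*34 = 102)
1/(Z + a) = 1/(102 - 4176) = 1/(-4074) = -1/4074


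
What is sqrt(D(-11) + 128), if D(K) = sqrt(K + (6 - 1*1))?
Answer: sqrt(128 + I*sqrt(6)) ≈ 11.314 + 0.1082*I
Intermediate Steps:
D(K) = sqrt(5 + K) (D(K) = sqrt(K + (6 - 1)) = sqrt(K + 5) = sqrt(5 + K))
sqrt(D(-11) + 128) = sqrt(sqrt(5 - 11) + 128) = sqrt(sqrt(-6) + 128) = sqrt(I*sqrt(6) + 128) = sqrt(128 + I*sqrt(6))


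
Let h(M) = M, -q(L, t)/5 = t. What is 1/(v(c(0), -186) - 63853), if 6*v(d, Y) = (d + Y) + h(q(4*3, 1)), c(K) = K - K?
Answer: -6/383309 ≈ -1.5653e-5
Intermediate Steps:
q(L, t) = -5*t
c(K) = 0
v(d, Y) = -⅚ + Y/6 + d/6 (v(d, Y) = ((d + Y) - 5*1)/6 = ((Y + d) - 5)/6 = (-5 + Y + d)/6 = -⅚ + Y/6 + d/6)
1/(v(c(0), -186) - 63853) = 1/((-⅚ + (⅙)*(-186) + (⅙)*0) - 63853) = 1/((-⅚ - 31 + 0) - 63853) = 1/(-191/6 - 63853) = 1/(-383309/6) = -6/383309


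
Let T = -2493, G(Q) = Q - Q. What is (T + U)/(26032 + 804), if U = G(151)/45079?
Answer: -2493/26836 ≈ -0.092898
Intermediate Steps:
G(Q) = 0
U = 0 (U = 0/45079 = 0*(1/45079) = 0)
(T + U)/(26032 + 804) = (-2493 + 0)/(26032 + 804) = -2493/26836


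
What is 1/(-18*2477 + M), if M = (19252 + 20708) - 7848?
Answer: -1/12474 ≈ -8.0167e-5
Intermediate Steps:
M = 32112 (M = 39960 - 7848 = 32112)
1/(-18*2477 + M) = 1/(-18*2477 + 32112) = 1/(-44586 + 32112) = 1/(-12474) = -1/12474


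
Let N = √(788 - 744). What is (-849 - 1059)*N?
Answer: -3816*√11 ≈ -12656.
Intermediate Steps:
N = 2*√11 (N = √44 = 2*√11 ≈ 6.6332)
(-849 - 1059)*N = (-849 - 1059)*(2*√11) = -3816*√11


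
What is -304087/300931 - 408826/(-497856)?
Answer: -14181560233/74910151968 ≈ -0.18931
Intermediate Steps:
-304087/300931 - 408826/(-497856) = -304087*1/300931 - 408826*(-1/497856) = -304087/300931 + 204413/248928 = -14181560233/74910151968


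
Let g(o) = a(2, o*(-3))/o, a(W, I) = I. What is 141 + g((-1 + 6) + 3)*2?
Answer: 135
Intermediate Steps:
g(o) = -3 (g(o) = (o*(-3))/o = (-3*o)/o = -3)
141 + g((-1 + 6) + 3)*2 = 141 - 3*2 = 141 - 6 = 135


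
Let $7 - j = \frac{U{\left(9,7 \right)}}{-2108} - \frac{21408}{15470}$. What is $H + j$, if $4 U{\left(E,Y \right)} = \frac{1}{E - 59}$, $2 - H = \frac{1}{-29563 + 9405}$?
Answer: $\frac{4015312862571}{386686882400} \approx 10.384$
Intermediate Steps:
$H = \frac{40317}{20158}$ ($H = 2 - \frac{1}{-29563 + 9405} = 2 - \frac{1}{-20158} = 2 - - \frac{1}{20158} = 2 + \frac{1}{20158} = \frac{40317}{20158} \approx 2.0$)
$U{\left(E,Y \right)} = \frac{1}{4 \left(-59 + E\right)}$ ($U{\left(E,Y \right)} = \frac{1}{4 \left(E - 59\right)} = \frac{1}{4 \left(-59 + E\right)}$)
$j = \frac{321650949}{38365600}$ ($j = 7 - \left(\frac{\frac{1}{4} \frac{1}{-59 + 9}}{-2108} - \frac{21408}{15470}\right) = 7 - \left(\frac{1}{4 \left(-50\right)} \left(- \frac{1}{2108}\right) - \frac{10704}{7735}\right) = 7 - \left(\frac{1}{4} \left(- \frac{1}{50}\right) \left(- \frac{1}{2108}\right) - \frac{10704}{7735}\right) = 7 - \left(\left(- \frac{1}{200}\right) \left(- \frac{1}{2108}\right) - \frac{10704}{7735}\right) = 7 - \left(\frac{1}{421600} - \frac{10704}{7735}\right) = 7 - - \frac{53091749}{38365600} = 7 + \frac{53091749}{38365600} = \frac{321650949}{38365600} \approx 8.3838$)
$H + j = \frac{40317}{20158} + \frac{321650949}{38365600} = \frac{4015312862571}{386686882400}$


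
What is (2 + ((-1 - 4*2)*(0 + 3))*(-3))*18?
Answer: 1494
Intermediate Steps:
(2 + ((-1 - 4*2)*(0 + 3))*(-3))*18 = (2 + ((-1 - 8)*3)*(-3))*18 = (2 - 9*3*(-3))*18 = (2 - 27*(-3))*18 = (2 + 81)*18 = 83*18 = 1494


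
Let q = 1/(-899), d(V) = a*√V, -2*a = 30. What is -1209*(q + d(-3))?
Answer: 39/29 + 18135*I*√3 ≈ 1.3448 + 31411.0*I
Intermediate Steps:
a = -15 (a = -½*30 = -15)
d(V) = -15*√V
q = -1/899 ≈ -0.0011123
-1209*(q + d(-3)) = -1209*(-1/899 - 15*I*√3) = 39/29 + 18135*I*√3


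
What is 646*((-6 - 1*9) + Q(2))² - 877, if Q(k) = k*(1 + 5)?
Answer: 4937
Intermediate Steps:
Q(k) = 6*k (Q(k) = k*6 = 6*k)
646*((-6 - 1*9) + Q(2))² - 877 = 646*((-6 - 1*9) + 6*2)² - 877 = 646*((-6 - 9) + 12)² - 877 = 646*(-15 + 12)² - 877 = 646*(-3)² - 877 = 646*9 - 877 = 5814 - 877 = 4937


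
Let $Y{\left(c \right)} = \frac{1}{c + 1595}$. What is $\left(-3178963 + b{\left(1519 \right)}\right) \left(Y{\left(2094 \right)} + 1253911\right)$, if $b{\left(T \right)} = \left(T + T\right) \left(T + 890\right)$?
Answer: $\frac{19148358184896720}{3689} \approx 5.1907 \cdot 10^{12}$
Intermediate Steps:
$Y{\left(c \right)} = \frac{1}{1595 + c}$
$b{\left(T \right)} = 2 T \left(890 + T\right)$
$\left(-3178963 + b{\left(1519 \right)}\right) \left(Y{\left(2094 \right)} + 1253911\right) = \left(-3178963 + 2 \cdot 1519 \left(890 + 1519\right)\right) \left(\frac{1}{1595 + 2094} + 1253911\right) = \left(-3178963 + 2 \cdot 1519 \cdot 2409\right) \left(\frac{1}{3689} + 1253911\right) = \left(-3178963 + 7318542\right) \left(\frac{1}{3689} + 1253911\right) = 4139579 \cdot \frac{4625677680}{3689} = \frac{19148358184896720}{3689}$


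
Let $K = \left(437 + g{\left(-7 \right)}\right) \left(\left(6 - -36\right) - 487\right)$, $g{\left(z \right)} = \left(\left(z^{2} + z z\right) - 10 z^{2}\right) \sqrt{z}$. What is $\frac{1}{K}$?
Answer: $- \frac{437}{563644565} - \frac{392 i \sqrt{7}}{563644565} \approx -7.7531 \cdot 10^{-7} - 1.8401 \cdot 10^{-6} i$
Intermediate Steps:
$g{\left(z \right)} = - 8 z^{\frac{5}{2}}$ ($g{\left(z \right)} = \left(\left(z^{2} + z^{2}\right) - 10 z^{2}\right) \sqrt{z} = \left(2 z^{2} - 10 z^{2}\right) \sqrt{z} = - 8 z^{2} \sqrt{z} = - 8 z^{\frac{5}{2}}$)
$K = -194465 + 174440 i \sqrt{7}$ ($K = \left(437 - 8 \left(-7\right)^{\frac{5}{2}}\right) \left(\left(6 - -36\right) - 487\right) = \left(437 - 8 \cdot 49 i \sqrt{7}\right) \left(\left(6 + 36\right) - 487\right) = \left(437 - 392 i \sqrt{7}\right) \left(42 - 487\right) = \left(437 - 392 i \sqrt{7}\right) \left(-445\right) = -194465 + 174440 i \sqrt{7} \approx -1.9447 \cdot 10^{5} + 4.6153 \cdot 10^{5} i$)
$\frac{1}{K} = \frac{1}{-194465 + 174440 i \sqrt{7}}$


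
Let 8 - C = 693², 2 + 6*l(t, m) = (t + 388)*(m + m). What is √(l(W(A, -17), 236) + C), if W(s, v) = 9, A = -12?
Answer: 2*I*√1010274/3 ≈ 670.08*I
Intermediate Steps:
l(t, m) = -⅓ + m*(388 + t)/3 (l(t, m) = -⅓ + ((t + 388)*(m + m))/6 = -⅓ + ((388 + t)*(2*m))/6 = -⅓ + (2*m*(388 + t))/6 = -⅓ + m*(388 + t)/3)
C = -480241 (C = 8 - 1*693² = 8 - 1*480249 = 8 - 480249 = -480241)
√(l(W(A, -17), 236) + C) = √((-⅓ + (388/3)*236 + (⅓)*236*9) - 480241) = √((-⅓ + 91568/3 + 708) - 480241) = √(93691/3 - 480241) = √(-1347032/3) = 2*I*√1010274/3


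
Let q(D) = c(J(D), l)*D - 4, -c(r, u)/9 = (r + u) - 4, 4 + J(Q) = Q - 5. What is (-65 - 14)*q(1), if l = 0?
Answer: -8216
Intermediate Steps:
J(Q) = -9 + Q (J(Q) = -4 + (Q - 5) = -4 + (-5 + Q) = -9 + Q)
c(r, u) = 36 - 9*r - 9*u (c(r, u) = -9*((r + u) - 4) = -9*(-4 + r + u) = 36 - 9*r - 9*u)
q(D) = -4 + D*(117 - 9*D) (q(D) = (36 - 9*(-9 + D) - 9*0)*D - 4 = (36 + (81 - 9*D) + 0)*D - 4 = (117 - 9*D)*D - 4 = D*(117 - 9*D) - 4 = -4 + D*(117 - 9*D))
(-65 - 14)*q(1) = (-65 - 14)*(-4 - 9*1*(-13 + 1)) = -79*(-4 - 9*1*(-12)) = -79*(-4 + 108) = -79*104 = -8216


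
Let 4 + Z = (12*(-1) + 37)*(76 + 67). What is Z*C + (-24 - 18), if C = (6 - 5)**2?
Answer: 3529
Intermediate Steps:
C = 1 (C = 1**2 = 1)
Z = 3571 (Z = -4 + (12*(-1) + 37)*(76 + 67) = -4 + (-12 + 37)*143 = -4 + 25*143 = -4 + 3575 = 3571)
Z*C + (-24 - 18) = 3571*1 + (-24 - 18) = 3571 - 42 = 3529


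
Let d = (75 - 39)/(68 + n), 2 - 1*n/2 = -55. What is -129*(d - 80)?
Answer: 936798/91 ≈ 10294.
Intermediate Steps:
n = 114 (n = 4 - 2*(-55) = 4 + 110 = 114)
d = 18/91 (d = (75 - 39)/(68 + 114) = 36/182 = 36*(1/182) = 18/91 ≈ 0.19780)
-129*(d - 80) = -129*(18/91 - 80) = -129*(-7262/91) = 936798/91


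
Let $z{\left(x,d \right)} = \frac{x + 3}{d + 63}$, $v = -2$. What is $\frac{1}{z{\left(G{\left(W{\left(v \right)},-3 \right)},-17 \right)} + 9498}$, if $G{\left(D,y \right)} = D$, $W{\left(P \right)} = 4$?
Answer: $\frac{46}{436915} \approx 0.00010528$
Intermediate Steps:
$z{\left(x,d \right)} = \frac{3 + x}{63 + d}$
$\frac{1}{z{\left(G{\left(W{\left(v \right)},-3 \right)},-17 \right)} + 9498} = \frac{1}{\frac{3 + 4}{63 - 17} + 9498} = \frac{1}{\frac{1}{46} \cdot 7 + 9498} = \frac{1}{\frac{7}{46} + 9498} = \frac{1}{\frac{436915}{46}} = \frac{46}{436915}$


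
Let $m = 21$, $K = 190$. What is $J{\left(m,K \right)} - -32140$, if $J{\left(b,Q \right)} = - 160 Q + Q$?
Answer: $1930$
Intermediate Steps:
$J{\left(b,Q \right)} = - 159 Q$
$J{\left(m,K \right)} - -32140 = \left(-159\right) 190 - -32140 = -30210 + 32140 = 1930$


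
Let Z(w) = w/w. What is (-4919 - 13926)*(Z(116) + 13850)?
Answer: -261022095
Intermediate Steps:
Z(w) = 1
(-4919 - 13926)*(Z(116) + 13850) = (-4919 - 13926)*(1 + 13850) = -18845*13851 = -261022095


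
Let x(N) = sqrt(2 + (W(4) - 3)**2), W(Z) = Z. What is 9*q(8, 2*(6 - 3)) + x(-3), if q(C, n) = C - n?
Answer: 18 + sqrt(3) ≈ 19.732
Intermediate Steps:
x(N) = sqrt(3) (x(N) = sqrt(2 + (4 - 3)**2) = sqrt(2 + 1**2) = sqrt(2 + 1) = sqrt(3))
9*q(8, 2*(6 - 3)) + x(-3) = 9*(8 - 2*(6 - 3)) + sqrt(3) = 9*(8 - 2*3) + sqrt(3) = 9*(8 - 1*6) + sqrt(3) = 9*(8 - 6) + sqrt(3) = 9*2 + sqrt(3) = 18 + sqrt(3)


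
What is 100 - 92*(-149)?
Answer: 13808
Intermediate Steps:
100 - 92*(-149) = 100 + 13708 = 13808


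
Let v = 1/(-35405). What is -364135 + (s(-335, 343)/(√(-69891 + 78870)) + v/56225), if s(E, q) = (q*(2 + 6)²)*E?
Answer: -724863926726876/1990646125 - 7353920*√8979/8979 ≈ -4.4174e+5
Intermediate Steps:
s(E, q) = 64*E*q (s(E, q) = (q*8²)*E = (q*64)*E = (64*q)*E = 64*E*q)
v = -1/35405 ≈ -2.8245e-5
-364135 + (s(-335, 343)/(√(-69891 + 78870)) + v/56225) = -364135 + ((64*(-335)*343)/(√(-69891 + 78870)) - 1/35405/56225) = -364135 + (-7353920*√8979/8979 - 1/35405*1/56225) = -364135 + (-7353920*√8979/8979 - 1/1990646125) = -364135 + (-1/1990646125 - 7353920*√8979/8979) = -724863926726876/1990646125 - 7353920*√8979/8979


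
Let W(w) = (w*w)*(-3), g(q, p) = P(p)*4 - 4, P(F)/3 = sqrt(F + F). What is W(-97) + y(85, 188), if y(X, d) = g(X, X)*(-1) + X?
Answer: -28138 - 12*sqrt(170) ≈ -28294.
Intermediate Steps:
P(F) = 3*sqrt(2)*sqrt(F) (P(F) = 3*sqrt(F + F) = 3*sqrt(2*F) = 3*(sqrt(2)*sqrt(F)) = 3*sqrt(2)*sqrt(F))
g(q, p) = -4 + 12*sqrt(2)*sqrt(p) (g(q, p) = (3*sqrt(2)*sqrt(p))*4 - 4 = 12*sqrt(2)*sqrt(p) - 4 = -4 + 12*sqrt(2)*sqrt(p))
y(X, d) = 4 + X - 12*sqrt(2)*sqrt(X) (y(X, d) = (-4 + 12*sqrt(2)*sqrt(X))*(-1) + X = (4 - 12*sqrt(2)*sqrt(X)) + X = 4 + X - 12*sqrt(2)*sqrt(X))
W(w) = -3*w**2 (W(w) = w**2*(-3) = -3*w**2)
W(-97) + y(85, 188) = -3*(-97)**2 + (4 + 85 - 12*sqrt(2)*sqrt(85)) = -3*9409 + (4 + 85 - 12*sqrt(170)) = -28227 + (89 - 12*sqrt(170)) = -28138 - 12*sqrt(170)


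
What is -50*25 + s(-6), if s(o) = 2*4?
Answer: -1242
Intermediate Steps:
s(o) = 8
-50*25 + s(-6) = -50*25 + 8 = -1250 + 8 = -1242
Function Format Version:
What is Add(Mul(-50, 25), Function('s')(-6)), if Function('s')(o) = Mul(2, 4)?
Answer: -1242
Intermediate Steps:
Function('s')(o) = 8
Add(Mul(-50, 25), Function('s')(-6)) = Add(Mul(-50, 25), 8) = Add(-1250, 8) = -1242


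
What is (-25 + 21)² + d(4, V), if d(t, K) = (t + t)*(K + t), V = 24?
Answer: 240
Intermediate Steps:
d(t, K) = 2*t*(K + t) (d(t, K) = (2*t)*(K + t) = 2*t*(K + t))
(-25 + 21)² + d(4, V) = (-25 + 21)² + 2*4*(24 + 4) = (-4)² + 2*4*28 = 16 + 224 = 240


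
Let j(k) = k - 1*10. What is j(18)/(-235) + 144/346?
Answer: 15536/40655 ≈ 0.38214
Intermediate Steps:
j(k) = -10 + k (j(k) = k - 10 = -10 + k)
j(18)/(-235) + 144/346 = (-10 + 18)/(-235) + 144/346 = 8*(-1/235) + 144*(1/346) = -8/235 + 72/173 = 15536/40655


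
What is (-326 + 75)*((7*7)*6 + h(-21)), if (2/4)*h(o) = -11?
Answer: -68272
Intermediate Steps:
h(o) = -22 (h(o) = 2*(-11) = -22)
(-326 + 75)*((7*7)*6 + h(-21)) = (-326 + 75)*((7*7)*6 - 22) = -251*(49*6 - 22) = -251*(294 - 22) = -251*272 = -68272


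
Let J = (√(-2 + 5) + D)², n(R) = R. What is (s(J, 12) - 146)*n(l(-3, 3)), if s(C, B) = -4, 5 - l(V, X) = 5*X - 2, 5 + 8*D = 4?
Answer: 1200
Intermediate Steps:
D = -⅛ (D = -5/8 + (⅛)*4 = -5/8 + ½ = -⅛ ≈ -0.12500)
l(V, X) = 7 - 5*X (l(V, X) = 5 - (5*X - 2) = 5 - (-2 + 5*X) = 5 + (2 - 5*X) = 7 - 5*X)
J = (-⅛ + √3)² (J = (√(-2 + 5) - ⅛)² = (√3 - ⅛)² = (-⅛ + √3)² ≈ 2.5826)
(s(J, 12) - 146)*n(l(-3, 3)) = (-4 - 146)*(7 - 5*3) = -150*(7 - 15) = -150*(-8) = 1200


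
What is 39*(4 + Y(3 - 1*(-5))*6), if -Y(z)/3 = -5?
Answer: 3666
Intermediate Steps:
Y(z) = 15 (Y(z) = -3*(-5) = 15)
39*(4 + Y(3 - 1*(-5))*6) = 39*(4 + 15*6) = 39*(4 + 90) = 39*94 = 3666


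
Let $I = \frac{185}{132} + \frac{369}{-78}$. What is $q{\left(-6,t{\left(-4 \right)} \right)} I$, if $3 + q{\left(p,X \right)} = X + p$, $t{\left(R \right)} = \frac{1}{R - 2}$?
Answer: $\frac{28565}{936} \approx 30.518$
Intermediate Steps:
$t{\left(R \right)} = \frac{1}{-2 + R}$
$q{\left(p,X \right)} = -3 + X + p$ ($q{\left(p,X \right)} = -3 + \left(X + p\right) = -3 + X + p$)
$I = - \frac{5713}{1716}$ ($I = 185 \cdot \frac{1}{132} + 369 \left(- \frac{1}{78}\right) = \frac{185}{132} - \frac{123}{26} = - \frac{5713}{1716} \approx -3.3293$)
$q{\left(-6,t{\left(-4 \right)} \right)} I = \left(-3 + \frac{1}{-2 - 4} - 6\right) \left(- \frac{5713}{1716}\right) = \left(-3 + \frac{1}{-6} - 6\right) \left(- \frac{5713}{1716}\right) = \left(-3 - \frac{1}{6} - 6\right) \left(- \frac{5713}{1716}\right) = \left(- \frac{55}{6}\right) \left(- \frac{5713}{1716}\right) = \frac{28565}{936}$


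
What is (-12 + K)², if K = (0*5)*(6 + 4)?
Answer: 144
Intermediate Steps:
K = 0 (K = 0*10 = 0)
(-12 + K)² = (-12 + 0)² = (-12)² = 144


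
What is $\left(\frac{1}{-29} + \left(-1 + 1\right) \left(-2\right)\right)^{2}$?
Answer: $\frac{1}{841} \approx 0.0011891$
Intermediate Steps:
$\left(\frac{1}{-29} + \left(-1 + 1\right) \left(-2\right)\right)^{2} = \left(- \frac{1}{29} + 0 \left(-2\right)\right)^{2} = \left(- \frac{1}{29} + 0\right)^{2} = \left(- \frac{1}{29}\right)^{2} = \frac{1}{841}$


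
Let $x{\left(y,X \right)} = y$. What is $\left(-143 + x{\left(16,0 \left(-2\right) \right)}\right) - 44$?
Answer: $-171$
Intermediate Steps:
$\left(-143 + x{\left(16,0 \left(-2\right) \right)}\right) - 44 = \left(-143 + 16\right) - 44 = -127 - 44 = -171$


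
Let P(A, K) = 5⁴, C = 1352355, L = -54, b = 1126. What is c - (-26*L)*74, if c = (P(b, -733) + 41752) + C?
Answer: 1290836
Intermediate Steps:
P(A, K) = 625
c = 1394732 (c = (625 + 41752) + 1352355 = 42377 + 1352355 = 1394732)
c - (-26*L)*74 = 1394732 - (-26*(-54))*74 = 1394732 - 1404*74 = 1394732 - 1*103896 = 1394732 - 103896 = 1290836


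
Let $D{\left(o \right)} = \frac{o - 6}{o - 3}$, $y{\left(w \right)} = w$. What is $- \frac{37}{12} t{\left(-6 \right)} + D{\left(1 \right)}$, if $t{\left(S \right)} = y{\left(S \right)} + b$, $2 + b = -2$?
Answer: $\frac{100}{3} \approx 33.333$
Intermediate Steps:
$b = -4$ ($b = -2 - 2 = -4$)
$t{\left(S \right)} = -4 + S$ ($t{\left(S \right)} = S - 4 = -4 + S$)
$D{\left(o \right)} = \frac{-6 + o}{-3 + o}$
$- \frac{37}{12} t{\left(-6 \right)} + D{\left(1 \right)} = - \frac{37}{12} \left(-4 - 6\right) + \frac{-6 + 1}{-3 + 1} = \left(-37\right) \frac{1}{12} \left(-10\right) + \frac{1}{-2} \left(-5\right) = \left(- \frac{37}{12}\right) \left(-10\right) - - \frac{5}{2} = \frac{185}{6} + \frac{5}{2} = \frac{100}{3}$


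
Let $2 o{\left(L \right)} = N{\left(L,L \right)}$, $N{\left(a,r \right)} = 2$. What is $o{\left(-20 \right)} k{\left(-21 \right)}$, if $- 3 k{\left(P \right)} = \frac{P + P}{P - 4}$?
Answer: $- \frac{14}{25} \approx -0.56$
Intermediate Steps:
$k{\left(P \right)} = - \frac{2 P}{3 \left(-4 + P\right)}$ ($k{\left(P \right)} = - \frac{\left(P + P\right) \frac{1}{P - 4}}{3} = - \frac{2 P \frac{1}{-4 + P}}{3} = - \frac{2 P}{3 \left(-4 + P\right)}$)
$o{\left(L \right)} = 1$ ($o{\left(L \right)} = \frac{1}{2} \cdot 2 = 1$)
$o{\left(-20 \right)} k{\left(-21 \right)} = 1 \left(\left(-2\right) \left(-21\right) \frac{1}{-12 + 3 \left(-21\right)}\right) = 1 \left(\left(-2\right) \left(-21\right) \frac{1}{-12 - 63}\right) = 1 \left(\left(-2\right) \left(-21\right) \frac{1}{-75}\right) = 1 \left(\left(-2\right) \left(-21\right) \left(- \frac{1}{75}\right)\right) = 1 \left(- \frac{14}{25}\right) = - \frac{14}{25}$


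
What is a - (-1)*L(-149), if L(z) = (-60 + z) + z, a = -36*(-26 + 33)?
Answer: -610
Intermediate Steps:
a = -252 (a = -36*7 = -252)
L(z) = -60 + 2*z
a - (-1)*L(-149) = -252 - (-1)*(-60 + 2*(-149)) = -252 - (-1)*(-60 - 298) = -252 - (-1)*(-358) = -252 - 1*358 = -252 - 358 = -610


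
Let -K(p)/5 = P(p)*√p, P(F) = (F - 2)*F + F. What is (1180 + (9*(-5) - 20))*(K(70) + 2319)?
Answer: 2585685 - 26927250*√70 ≈ -2.2270e+8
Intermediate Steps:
P(F) = F + F*(-2 + F) (P(F) = (-2 + F)*F + F = F*(-2 + F) + F = F + F*(-2 + F))
K(p) = -5*p^(3/2)*(-1 + p) (K(p) = -5*p*(-1 + p)*√p = -5*p^(3/2)*(-1 + p))
(1180 + (9*(-5) - 20))*(K(70) + 2319) = (1180 + (9*(-5) - 20))*(5*70^(3/2)*(1 - 1*70) + 2319) = (1180 + (-45 - 20))*(5*(70*√70)*(1 - 70) + 2319) = (1180 - 65)*(5*(70*√70)*(-69) + 2319) = 1115*(-24150*√70 + 2319) = 1115*(2319 - 24150*√70) = 2585685 - 26927250*√70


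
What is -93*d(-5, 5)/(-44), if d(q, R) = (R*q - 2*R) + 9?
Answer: -1209/22 ≈ -54.955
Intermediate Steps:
d(q, R) = 9 - 2*R + R*q (d(q, R) = (-2*R + R*q) + 9 = 9 - 2*R + R*q)
-93*d(-5, 5)/(-44) = -93*(9 - 2*5 + 5*(-5))/(-44) = -93*(9 - 10 - 25)*(-1)/44 = -(-2418)*(-1)/44 = -93*13/22 = -1209/22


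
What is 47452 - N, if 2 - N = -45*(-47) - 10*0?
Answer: 49565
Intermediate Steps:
N = -2113 (N = 2 - (-45*(-47) - 10*0) = 2 - (2115 + 0) = 2 - 1*2115 = 2 - 2115 = -2113)
47452 - N = 47452 - 1*(-2113) = 47452 + 2113 = 49565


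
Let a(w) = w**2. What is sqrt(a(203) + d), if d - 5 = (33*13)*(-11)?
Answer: 3*sqrt(4055) ≈ 191.04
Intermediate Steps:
d = -4714 (d = 5 + (33*13)*(-11) = 5 + 429*(-11) = 5 - 4719 = -4714)
sqrt(a(203) + d) = sqrt(203**2 - 4714) = sqrt(41209 - 4714) = sqrt(36495) = 3*sqrt(4055)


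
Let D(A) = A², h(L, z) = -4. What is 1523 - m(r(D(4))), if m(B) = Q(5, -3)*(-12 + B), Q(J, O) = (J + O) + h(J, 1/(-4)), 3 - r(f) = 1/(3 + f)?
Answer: 28593/19 ≈ 1504.9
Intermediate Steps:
r(f) = 3 - 1/(3 + f)
Q(J, O) = -4 + J + O (Q(J, O) = (J + O) - 4 = -4 + J + O)
m(B) = 24 - 2*B (m(B) = (-4 + 5 - 3)*(-12 + B) = -2*(-12 + B) = 24 - 2*B)
1523 - m(r(D(4))) = 1523 - (24 - 2*(8 + 3*4²)/(3 + 4²)) = 1523 - (24 - 2*(8 + 3*16)/(3 + 16)) = 1523 - (24 - 2*(8 + 48)/19) = 1523 - (24 - 2*56/19) = 1523 - (24 - 112/19) = 1523 - 1*344/19 = 1523 - 344/19 = 28593/19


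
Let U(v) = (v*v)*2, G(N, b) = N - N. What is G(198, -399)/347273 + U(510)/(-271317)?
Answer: -173400/90439 ≈ -1.9173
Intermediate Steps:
G(N, b) = 0
U(v) = 2*v² (U(v) = v²*2 = 2*v²)
G(198, -399)/347273 + U(510)/(-271317) = 0/347273 + (2*510²)/(-271317) = 0*(1/347273) + (2*260100)*(-1/271317) = 0 + 520200*(-1/271317) = 0 - 173400/90439 = -173400/90439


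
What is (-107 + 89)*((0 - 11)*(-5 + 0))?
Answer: -990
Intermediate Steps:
(-107 + 89)*((0 - 11)*(-5 + 0)) = -(-198)*(-5) = -18*55 = -990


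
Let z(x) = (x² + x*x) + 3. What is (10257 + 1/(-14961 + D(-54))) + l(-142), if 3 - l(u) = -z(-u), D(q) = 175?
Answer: 748038525/14786 ≈ 50591.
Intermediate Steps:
z(x) = 3 + 2*x² (z(x) = (x² + x²) + 3 = 2*x² + 3 = 3 + 2*x²)
l(u) = 6 + 2*u² (l(u) = 3 - (-1)*(3 + 2*(-u)²) = 3 - (-1)*(3 + 2*u²) = 3 - (-3 - 2*u²) = 3 + (3 + 2*u²) = 6 + 2*u²)
(10257 + 1/(-14961 + D(-54))) + l(-142) = (10257 + 1/(-14961 + 175)) + (6 + 2*(-142)²) = (10257 + 1/(-14786)) + (6 + 2*20164) = (10257 - 1/14786) + (6 + 40328) = 151660001/14786 + 40334 = 748038525/14786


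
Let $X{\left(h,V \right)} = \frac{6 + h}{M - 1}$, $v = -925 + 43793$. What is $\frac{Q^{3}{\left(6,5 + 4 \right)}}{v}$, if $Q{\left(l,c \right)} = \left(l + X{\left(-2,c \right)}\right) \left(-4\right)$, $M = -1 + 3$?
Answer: $- \frac{16000}{10717} \approx -1.493$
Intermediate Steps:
$v = 42868$
$M = 2$
$X{\left(h,V \right)} = 6 + h$ ($X{\left(h,V \right)} = \frac{6 + h}{2 - 1} = \frac{6 + h}{1} = \left(6 + h\right) 1 = 6 + h$)
$Q{\left(l,c \right)} = -16 - 4 l$ ($Q{\left(l,c \right)} = \left(l + \left(6 - 2\right)\right) \left(-4\right) = \left(l + 4\right) \left(-4\right) = \left(4 + l\right) \left(-4\right) = -16 - 4 l$)
$\frac{Q^{3}{\left(6,5 + 4 \right)}}{v} = \frac{\left(-16 - 24\right)^{3}}{42868} = \left(-16 - 24\right)^{3} \cdot \frac{1}{42868} = \left(-40\right)^{3} \cdot \frac{1}{42868} = \left(-64000\right) \frac{1}{42868} = - \frac{16000}{10717}$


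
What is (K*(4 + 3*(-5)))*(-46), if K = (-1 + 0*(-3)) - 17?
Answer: -9108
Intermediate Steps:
K = -18 (K = (-1 + 0) - 17 = -1 - 17 = -18)
(K*(4 + 3*(-5)))*(-46) = -18*(4 + 3*(-5))*(-46) = -18*(4 - 15)*(-46) = -18*(-11)*(-46) = 198*(-46) = -9108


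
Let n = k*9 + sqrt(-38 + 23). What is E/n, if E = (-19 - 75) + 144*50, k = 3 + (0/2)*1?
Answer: 31977/124 - 3553*I*sqrt(15)/372 ≈ 257.88 - 36.991*I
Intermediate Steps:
k = 3 (k = 3 + (0*(1/2))*1 = 3 + 0*1 = 3 + 0 = 3)
E = 7106 (E = -94 + 7200 = 7106)
n = 27 + I*sqrt(15) (n = 3*9 + sqrt(-38 + 23) = 27 + sqrt(-15) = 27 + I*sqrt(15) ≈ 27.0 + 3.873*I)
E/n = 7106/(27 + I*sqrt(15))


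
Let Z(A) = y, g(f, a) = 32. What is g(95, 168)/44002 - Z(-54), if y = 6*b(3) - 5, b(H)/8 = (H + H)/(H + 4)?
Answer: -795163/22001 ≈ -36.142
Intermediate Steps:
b(H) = 16*H/(4 + H) (b(H) = 8*((H + H)/(H + 4)) = 8*((2*H)/(4 + H)) = 8*(2*H/(4 + H)) = 16*H/(4 + H))
y = 253/7 (y = 6*(16*3/(4 + 3)) - 5 = 6*(16*3/7) - 5 = 6*(16*3*(1/7)) - 5 = 6*(48/7) - 5 = 288/7 - 5 = 253/7 ≈ 36.143)
Z(A) = 253/7
g(95, 168)/44002 - Z(-54) = 32/44002 - 1*253/7 = 32*(1/44002) - 253/7 = 16/22001 - 253/7 = -795163/22001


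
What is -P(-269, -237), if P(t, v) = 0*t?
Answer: 0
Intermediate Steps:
P(t, v) = 0
-P(-269, -237) = -1*0 = 0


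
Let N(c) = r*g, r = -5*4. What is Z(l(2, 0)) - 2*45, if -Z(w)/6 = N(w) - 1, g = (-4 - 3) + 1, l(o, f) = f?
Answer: -804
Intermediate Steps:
g = -6 (g = -7 + 1 = -6)
r = -20
N(c) = 120 (N(c) = -20*(-6) = 120)
Z(w) = -714 (Z(w) = -6*(120 - 1) = -6*119 = -714)
Z(l(2, 0)) - 2*45 = -714 - 2*45 = -714 - 90 = -804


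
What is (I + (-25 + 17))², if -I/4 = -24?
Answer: 7744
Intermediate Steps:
I = 96 (I = -4*(-24) = 96)
(I + (-25 + 17))² = (96 + (-25 + 17))² = (96 - 8)² = 88² = 7744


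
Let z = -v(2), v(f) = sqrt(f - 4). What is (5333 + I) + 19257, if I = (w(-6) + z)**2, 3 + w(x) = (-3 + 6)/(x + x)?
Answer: 393577/16 + 13*I*sqrt(2)/2 ≈ 24599.0 + 9.1924*I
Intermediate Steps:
v(f) = sqrt(-4 + f)
w(x) = -3 + 3/(2*x) (w(x) = -3 + (-3 + 6)/(x + x) = -3 + 3/((2*x)) = -3 + 3*(1/(2*x)) = -3 + 3/(2*x))
z = -I*sqrt(2) (z = -sqrt(-4 + 2) = -sqrt(-2) = -I*sqrt(2) ≈ -1.4142*I)
I = (-13/4 - I*sqrt(2))**2 (I = ((-3 + (3/2)/(-6)) - I*sqrt(2))**2 = ((-3 + (3/2)*(-1/6)) - I*sqrt(2))**2 = ((-3 - 1/4) - I*sqrt(2))**2 = (-13/4 - I*sqrt(2))**2 ≈ 8.5625 + 9.1924*I)
(5333 + I) + 19257 = (5333 + (137/16 + 13*I*sqrt(2)/2)) + 19257 = (85465/16 + 13*I*sqrt(2)/2) + 19257 = 393577/16 + 13*I*sqrt(2)/2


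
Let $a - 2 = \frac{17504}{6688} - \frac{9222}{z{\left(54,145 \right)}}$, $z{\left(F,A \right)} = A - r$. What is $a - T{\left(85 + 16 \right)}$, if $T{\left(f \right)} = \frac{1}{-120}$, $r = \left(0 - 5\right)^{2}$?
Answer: $- \frac{1811389}{25080} \approx -72.224$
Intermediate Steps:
$r = 25$ ($r = \left(-5\right)^{2} = 25$)
$z{\left(F,A \right)} = -25 + A$ ($z{\left(F,A \right)} = A - 25 = -25 + A$)
$T{\left(f \right)} = - \frac{1}{120}$
$a = - \frac{301933}{4180}$ ($a = 2 + \left(\frac{17504}{6688} - \frac{9222}{-25 + 145}\right) = 2 + \left(17504 \cdot \frac{1}{6688} - \frac{9222}{120}\right) = 2 + \left(\frac{547}{209} - \frac{1537}{20}\right) = 2 - \frac{310293}{4180} = - \frac{301933}{4180} \approx -72.233$)
$a - T{\left(85 + 16 \right)} = - \frac{301933}{4180} - - \frac{1}{120} = - \frac{301933}{4180} + \frac{1}{120} = - \frac{1811389}{25080}$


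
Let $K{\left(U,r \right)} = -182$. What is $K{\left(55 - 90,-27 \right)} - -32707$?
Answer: $32525$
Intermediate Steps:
$K{\left(55 - 90,-27 \right)} - -32707 = -182 - -32707 = -182 + 32707 = 32525$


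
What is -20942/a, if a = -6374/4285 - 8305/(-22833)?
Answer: 2048952819510/109950617 ≈ 18635.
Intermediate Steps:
a = -109950617/97839405 (a = -6374*1/4285 - 8305*(-1/22833) = -6374/4285 + 8305/22833 = -109950617/97839405 ≈ -1.1238)
-20942/a = -20942/(-109950617/97839405) = -20942*(-97839405/109950617) = 2048952819510/109950617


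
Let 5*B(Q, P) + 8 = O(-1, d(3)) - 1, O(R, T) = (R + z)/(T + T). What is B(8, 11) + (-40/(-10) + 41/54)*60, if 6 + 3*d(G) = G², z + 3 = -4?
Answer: 12733/45 ≈ 282.96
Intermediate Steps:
z = -7 (z = -3 - 4 = -7)
d(G) = -2 + G²/3
O(R, T) = (-7 + R)/(2*T) (O(R, T) = (R - 7)/(T + T) = (-7 + R)/((2*T)) = (-7 + R)*(1/(2*T)) = (-7 + R)/(2*T))
B(Q, P) = -13/5 (B(Q, P) = -8/5 + ((-7 - 1)/(2*(-2 + (⅓)*3²)) - 1)/5 = -8/5 + ((½)*(-8)/(-2 + (⅓)*9) - 1)/5 = -8/5 + ((½)*(-8)/(-2 + 3) - 1)/5 = -8/5 + ((½)*(-8)/1 - 1)/5 = -8/5 + ((½)*1*(-8) - 1)/5 = -8/5 + (-4 - 1)/5 = -8/5 + (⅕)*(-5) = -8/5 - 1 = -13/5)
B(8, 11) + (-40/(-10) + 41/54)*60 = -13/5 + (-40/(-10) + 41/54)*60 = -13/5 + (-40*(-⅒) + 41*(1/54))*60 = -13/5 + (4 + 41/54)*60 = -13/5 + (257/54)*60 = -13/5 + 2570/9 = 12733/45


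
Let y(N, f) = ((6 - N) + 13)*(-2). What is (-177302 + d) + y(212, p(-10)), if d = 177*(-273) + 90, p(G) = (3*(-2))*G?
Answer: -225147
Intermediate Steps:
p(G) = -6*G
d = -48231 (d = -48321 + 90 = -48231)
y(N, f) = -38 + 2*N (y(N, f) = (19 - N)*(-2) = -38 + 2*N)
(-177302 + d) + y(212, p(-10)) = (-177302 - 48231) + (-38 + 2*212) = -225533 + (-38 + 424) = -225533 + 386 = -225147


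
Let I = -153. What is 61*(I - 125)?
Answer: -16958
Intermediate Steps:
61*(I - 125) = 61*(-153 - 125) = 61*(-278) = -16958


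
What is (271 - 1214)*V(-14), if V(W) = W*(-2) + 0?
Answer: -26404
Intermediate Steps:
V(W) = -2*W (V(W) = -2*W + 0 = -2*W)
(271 - 1214)*V(-14) = (271 - 1214)*(-2*(-14)) = -943*28 = -26404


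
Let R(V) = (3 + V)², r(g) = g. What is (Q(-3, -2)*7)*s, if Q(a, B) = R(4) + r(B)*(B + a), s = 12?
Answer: 4956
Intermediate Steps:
Q(a, B) = 49 + B*(B + a) (Q(a, B) = (3 + 4)² + B*(B + a) = 7² + B*(B + a) = 49 + B*(B + a))
(Q(-3, -2)*7)*s = ((49 + (-2)² - 2*(-3))*7)*12 = ((49 + 4 + 6)*7)*12 = (59*7)*12 = 413*12 = 4956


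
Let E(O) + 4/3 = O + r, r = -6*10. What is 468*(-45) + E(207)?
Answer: -62743/3 ≈ -20914.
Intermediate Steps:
r = -60
E(O) = -184/3 + O (E(O) = -4/3 + (O - 60) = -4/3 + (-60 + O) = -184/3 + O)
468*(-45) + E(207) = 468*(-45) + (-184/3 + 207) = -21060 + 437/3 = -62743/3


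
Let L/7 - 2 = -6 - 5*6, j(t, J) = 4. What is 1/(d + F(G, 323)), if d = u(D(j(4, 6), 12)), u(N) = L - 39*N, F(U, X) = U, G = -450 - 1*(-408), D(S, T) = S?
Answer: -1/436 ≈ -0.0022936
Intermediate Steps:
L = -238 (L = 14 + 7*(-6 - 5*6) = 14 + 7*(-6 - 30) = 14 + 7*(-36) = 14 - 252 = -238)
G = -42 (G = -450 + 408 = -42)
u(N) = -238 - 39*N
d = -394 (d = -238 - 39*4 = -238 - 156 = -394)
1/(d + F(G, 323)) = 1/(-394 - 42) = 1/(-436) = -1/436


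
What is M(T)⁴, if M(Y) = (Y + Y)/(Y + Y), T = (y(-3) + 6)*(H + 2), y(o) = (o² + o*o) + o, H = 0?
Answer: 1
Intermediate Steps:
y(o) = o + 2*o² (y(o) = (o² + o²) + o = 2*o² + o = o + 2*o²)
T = 42 (T = (-3*(1 + 2*(-3)) + 6)*(0 + 2) = (-3*(1 - 6) + 6)*2 = (-3*(-5) + 6)*2 = (15 + 6)*2 = 21*2 = 42)
M(Y) = 1 (M(Y) = (2*Y)/((2*Y)) = (2*Y)*(1/(2*Y)) = 1)
M(T)⁴ = 1⁴ = 1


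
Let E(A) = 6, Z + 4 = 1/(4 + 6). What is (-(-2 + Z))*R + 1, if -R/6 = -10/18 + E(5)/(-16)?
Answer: 4073/120 ≈ 33.942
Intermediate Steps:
Z = -39/10 (Z = -4 + 1/(4 + 6) = -4 + 1/10 = -39/10 ≈ -3.9000)
R = 67/12 (R = -6*(-10/18 + 6/(-16)) = -6*(-10*1/18 + 6*(-1/16)) = -6*(-5/9 - 3/8) = -6*(-67/72) = 67/12 ≈ 5.5833)
(-(-2 + Z))*R + 1 = -(-2 - 39/10)*(67/12) + 1 = -1*(-59/10)*(67/12) + 1 = (59/10)*(67/12) + 1 = 3953/120 + 1 = 4073/120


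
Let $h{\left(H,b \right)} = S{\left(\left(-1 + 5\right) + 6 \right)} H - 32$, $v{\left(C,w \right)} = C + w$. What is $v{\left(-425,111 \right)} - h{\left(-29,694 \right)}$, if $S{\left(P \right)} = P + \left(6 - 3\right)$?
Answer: $95$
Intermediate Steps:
$S{\left(P \right)} = 3 + P$ ($S{\left(P \right)} = P + 3 = 3 + P$)
$h{\left(H,b \right)} = -32 + 13 H$ ($h{\left(H,b \right)} = \left(3 + \left(\left(-1 + 5\right) + 6\right)\right) H - 32 = \left(3 + \left(4 + 6\right)\right) H - 32 = \left(3 + 10\right) H - 32 = 13 H - 32 = -32 + 13 H$)
$v{\left(-425,111 \right)} - h{\left(-29,694 \right)} = \left(-425 + 111\right) - \left(-32 + 13 \left(-29\right)\right) = -314 - \left(-32 - 377\right) = -314 - -409 = -314 + 409 = 95$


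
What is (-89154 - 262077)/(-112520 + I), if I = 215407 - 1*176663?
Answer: 2209/464 ≈ 4.7608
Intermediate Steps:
I = 38744 (I = 215407 - 176663 = 38744)
(-89154 - 262077)/(-112520 + I) = (-89154 - 262077)/(-112520 + 38744) = -351231/(-73776) = -351231*(-1/73776) = 2209/464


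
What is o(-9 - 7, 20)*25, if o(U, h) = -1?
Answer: -25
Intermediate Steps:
o(-9 - 7, 20)*25 = -1*25 = -25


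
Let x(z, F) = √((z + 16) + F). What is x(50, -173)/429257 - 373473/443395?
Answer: -373473/443395 + I*√107/429257 ≈ -0.8423 + 2.4098e-5*I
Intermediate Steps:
x(z, F) = √(16 + F + z) (x(z, F) = √((16 + z) + F) = √(16 + F + z))
x(50, -173)/429257 - 373473/443395 = √(16 - 173 + 50)/429257 - 373473/443395 = √(-107)*(1/429257) - 373473*1/443395 = (I*√107)*(1/429257) - 373473/443395 = I*√107/429257 - 373473/443395 = -373473/443395 + I*√107/429257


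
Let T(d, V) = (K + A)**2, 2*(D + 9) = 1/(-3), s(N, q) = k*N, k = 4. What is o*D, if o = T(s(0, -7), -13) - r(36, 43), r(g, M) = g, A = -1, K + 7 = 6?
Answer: 880/3 ≈ 293.33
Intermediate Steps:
K = -1 (K = -7 + 6 = -1)
s(N, q) = 4*N
D = -55/6 (D = -9 + (1/2)/(-3) = -9 + (1/2)*(-1/3) = -9 - 1/6 = -55/6 ≈ -9.1667)
T(d, V) = 4 (T(d, V) = (-1 - 1)**2 = (-2)**2 = 4)
o = -32 (o = 4 - 1*36 = 4 - 36 = -32)
o*D = -32*(-55/6) = 880/3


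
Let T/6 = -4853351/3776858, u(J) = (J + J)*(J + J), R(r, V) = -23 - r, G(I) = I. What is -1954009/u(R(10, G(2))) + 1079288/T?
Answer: -2968890008951663/21141196956 ≈ -1.4043e+5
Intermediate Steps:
u(J) = 4*J**2 (u(J) = (2*J)*(2*J) = 4*J**2)
T = -14560053/1888429 (T = 6*(-4853351/3776858) = -14560053/1888429 ≈ -7.7101)
-1954009/u(R(10, G(2))) + 1079288/T = -1954009*1/(4*(-23 - 1*10)**2) + 1079288/(-14560053/1888429) = -1954009*1/(4*(-23 - 10)**2) + 1079288*(-1888429/14560053) = -1954009/(4*(-33)**2) - 2038158758552/14560053 = -1954009/(4*1089) - 2038158758552/14560053 = -1954009/4356 - 2038158758552/14560053 = -2968890008951663/21141196956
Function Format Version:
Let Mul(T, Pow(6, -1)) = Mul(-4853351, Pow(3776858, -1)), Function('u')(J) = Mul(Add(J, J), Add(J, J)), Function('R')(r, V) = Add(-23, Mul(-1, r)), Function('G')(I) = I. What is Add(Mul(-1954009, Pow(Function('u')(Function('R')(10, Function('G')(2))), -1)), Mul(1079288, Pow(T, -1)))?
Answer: Rational(-2968890008951663, 21141196956) ≈ -1.4043e+5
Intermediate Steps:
Function('u')(J) = Mul(4, Pow(J, 2)) (Function('u')(J) = Mul(Mul(2, J), Mul(2, J)) = Mul(4, Pow(J, 2)))
T = Rational(-14560053, 1888429) (T = Mul(6, Mul(-4853351, Pow(3776858, -1))) = Mul(6, Mul(-4853351, Rational(1, 3776858))) = Mul(6, Rational(-4853351, 3776858)) = Rational(-14560053, 1888429) ≈ -7.7101)
Add(Mul(-1954009, Pow(Function('u')(Function('R')(10, Function('G')(2))), -1)), Mul(1079288, Pow(T, -1))) = Add(Mul(-1954009, Pow(Mul(4, Pow(Add(-23, Mul(-1, 10)), 2)), -1)), Mul(1079288, Pow(Rational(-14560053, 1888429), -1))) = Add(Mul(-1954009, Pow(Mul(4, Pow(Add(-23, -10), 2)), -1)), Mul(1079288, Rational(-1888429, 14560053))) = Add(Mul(-1954009, Pow(Mul(4, Pow(-33, 2)), -1)), Rational(-2038158758552, 14560053)) = Add(Mul(-1954009, Pow(Mul(4, 1089), -1)), Rational(-2038158758552, 14560053)) = Add(Mul(-1954009, Pow(4356, -1)), Rational(-2038158758552, 14560053)) = Add(Mul(-1954009, Rational(1, 4356)), Rational(-2038158758552, 14560053)) = Add(Rational(-1954009, 4356), Rational(-2038158758552, 14560053)) = Rational(-2968890008951663, 21141196956)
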